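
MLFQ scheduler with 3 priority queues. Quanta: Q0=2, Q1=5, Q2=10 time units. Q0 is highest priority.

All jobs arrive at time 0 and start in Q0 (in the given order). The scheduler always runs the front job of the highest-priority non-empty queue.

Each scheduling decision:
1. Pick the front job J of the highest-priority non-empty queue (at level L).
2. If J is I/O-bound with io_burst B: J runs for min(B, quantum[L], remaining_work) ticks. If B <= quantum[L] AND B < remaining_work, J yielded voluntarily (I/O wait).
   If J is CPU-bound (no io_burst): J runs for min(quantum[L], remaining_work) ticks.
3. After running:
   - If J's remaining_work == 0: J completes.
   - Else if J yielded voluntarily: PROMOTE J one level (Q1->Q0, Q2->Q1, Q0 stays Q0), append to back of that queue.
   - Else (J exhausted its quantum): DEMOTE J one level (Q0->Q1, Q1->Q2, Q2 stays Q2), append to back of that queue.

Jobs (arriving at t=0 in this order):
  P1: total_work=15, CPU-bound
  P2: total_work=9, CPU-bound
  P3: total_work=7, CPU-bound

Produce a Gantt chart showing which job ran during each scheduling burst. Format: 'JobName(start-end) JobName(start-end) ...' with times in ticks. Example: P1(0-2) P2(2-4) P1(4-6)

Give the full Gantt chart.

t=0-2: P1@Q0 runs 2, rem=13, quantum used, demote→Q1. Q0=[P2,P3] Q1=[P1] Q2=[]
t=2-4: P2@Q0 runs 2, rem=7, quantum used, demote→Q1. Q0=[P3] Q1=[P1,P2] Q2=[]
t=4-6: P3@Q0 runs 2, rem=5, quantum used, demote→Q1. Q0=[] Q1=[P1,P2,P3] Q2=[]
t=6-11: P1@Q1 runs 5, rem=8, quantum used, demote→Q2. Q0=[] Q1=[P2,P3] Q2=[P1]
t=11-16: P2@Q1 runs 5, rem=2, quantum used, demote→Q2. Q0=[] Q1=[P3] Q2=[P1,P2]
t=16-21: P3@Q1 runs 5, rem=0, completes. Q0=[] Q1=[] Q2=[P1,P2]
t=21-29: P1@Q2 runs 8, rem=0, completes. Q0=[] Q1=[] Q2=[P2]
t=29-31: P2@Q2 runs 2, rem=0, completes. Q0=[] Q1=[] Q2=[]

Answer: P1(0-2) P2(2-4) P3(4-6) P1(6-11) P2(11-16) P3(16-21) P1(21-29) P2(29-31)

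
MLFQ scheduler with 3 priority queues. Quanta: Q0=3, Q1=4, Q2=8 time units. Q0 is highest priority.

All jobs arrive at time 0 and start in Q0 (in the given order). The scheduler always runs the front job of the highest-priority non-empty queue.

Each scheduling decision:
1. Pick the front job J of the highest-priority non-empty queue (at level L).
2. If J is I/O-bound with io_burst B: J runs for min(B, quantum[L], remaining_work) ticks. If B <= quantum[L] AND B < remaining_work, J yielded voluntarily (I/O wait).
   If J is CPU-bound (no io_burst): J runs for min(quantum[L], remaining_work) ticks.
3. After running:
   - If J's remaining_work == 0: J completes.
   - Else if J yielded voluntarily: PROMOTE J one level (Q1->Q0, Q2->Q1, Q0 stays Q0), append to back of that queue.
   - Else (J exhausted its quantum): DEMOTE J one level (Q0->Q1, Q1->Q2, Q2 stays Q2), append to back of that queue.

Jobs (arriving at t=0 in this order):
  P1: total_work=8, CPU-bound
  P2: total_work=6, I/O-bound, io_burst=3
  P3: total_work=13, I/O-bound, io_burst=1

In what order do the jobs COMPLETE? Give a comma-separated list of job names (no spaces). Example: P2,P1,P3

Answer: P2,P3,P1

Derivation:
t=0-3: P1@Q0 runs 3, rem=5, quantum used, demote→Q1. Q0=[P2,P3] Q1=[P1] Q2=[]
t=3-6: P2@Q0 runs 3, rem=3, I/O yield, promote→Q0. Q0=[P3,P2] Q1=[P1] Q2=[]
t=6-7: P3@Q0 runs 1, rem=12, I/O yield, promote→Q0. Q0=[P2,P3] Q1=[P1] Q2=[]
t=7-10: P2@Q0 runs 3, rem=0, completes. Q0=[P3] Q1=[P1] Q2=[]
t=10-11: P3@Q0 runs 1, rem=11, I/O yield, promote→Q0. Q0=[P3] Q1=[P1] Q2=[]
t=11-12: P3@Q0 runs 1, rem=10, I/O yield, promote→Q0. Q0=[P3] Q1=[P1] Q2=[]
t=12-13: P3@Q0 runs 1, rem=9, I/O yield, promote→Q0. Q0=[P3] Q1=[P1] Q2=[]
t=13-14: P3@Q0 runs 1, rem=8, I/O yield, promote→Q0. Q0=[P3] Q1=[P1] Q2=[]
t=14-15: P3@Q0 runs 1, rem=7, I/O yield, promote→Q0. Q0=[P3] Q1=[P1] Q2=[]
t=15-16: P3@Q0 runs 1, rem=6, I/O yield, promote→Q0. Q0=[P3] Q1=[P1] Q2=[]
t=16-17: P3@Q0 runs 1, rem=5, I/O yield, promote→Q0. Q0=[P3] Q1=[P1] Q2=[]
t=17-18: P3@Q0 runs 1, rem=4, I/O yield, promote→Q0. Q0=[P3] Q1=[P1] Q2=[]
t=18-19: P3@Q0 runs 1, rem=3, I/O yield, promote→Q0. Q0=[P3] Q1=[P1] Q2=[]
t=19-20: P3@Q0 runs 1, rem=2, I/O yield, promote→Q0. Q0=[P3] Q1=[P1] Q2=[]
t=20-21: P3@Q0 runs 1, rem=1, I/O yield, promote→Q0. Q0=[P3] Q1=[P1] Q2=[]
t=21-22: P3@Q0 runs 1, rem=0, completes. Q0=[] Q1=[P1] Q2=[]
t=22-26: P1@Q1 runs 4, rem=1, quantum used, demote→Q2. Q0=[] Q1=[] Q2=[P1]
t=26-27: P1@Q2 runs 1, rem=0, completes. Q0=[] Q1=[] Q2=[]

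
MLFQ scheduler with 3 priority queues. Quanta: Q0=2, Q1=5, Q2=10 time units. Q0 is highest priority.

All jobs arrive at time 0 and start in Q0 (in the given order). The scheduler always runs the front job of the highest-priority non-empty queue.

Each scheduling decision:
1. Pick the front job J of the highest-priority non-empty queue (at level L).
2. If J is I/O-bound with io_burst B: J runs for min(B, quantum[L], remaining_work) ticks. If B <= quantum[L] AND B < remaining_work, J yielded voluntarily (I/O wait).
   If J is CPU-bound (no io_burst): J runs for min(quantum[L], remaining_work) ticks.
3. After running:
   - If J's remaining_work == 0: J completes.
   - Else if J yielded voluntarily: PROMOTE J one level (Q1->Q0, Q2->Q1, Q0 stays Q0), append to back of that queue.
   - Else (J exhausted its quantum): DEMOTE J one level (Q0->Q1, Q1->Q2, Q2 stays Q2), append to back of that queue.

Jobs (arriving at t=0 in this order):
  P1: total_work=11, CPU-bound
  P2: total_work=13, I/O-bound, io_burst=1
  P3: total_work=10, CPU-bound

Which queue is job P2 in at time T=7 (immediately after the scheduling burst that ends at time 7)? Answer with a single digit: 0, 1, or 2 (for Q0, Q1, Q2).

Answer: 0

Derivation:
t=0-2: P1@Q0 runs 2, rem=9, quantum used, demote→Q1. Q0=[P2,P3] Q1=[P1] Q2=[]
t=2-3: P2@Q0 runs 1, rem=12, I/O yield, promote→Q0. Q0=[P3,P2] Q1=[P1] Q2=[]
t=3-5: P3@Q0 runs 2, rem=8, quantum used, demote→Q1. Q0=[P2] Q1=[P1,P3] Q2=[]
t=5-6: P2@Q0 runs 1, rem=11, I/O yield, promote→Q0. Q0=[P2] Q1=[P1,P3] Q2=[]
t=6-7: P2@Q0 runs 1, rem=10, I/O yield, promote→Q0. Q0=[P2] Q1=[P1,P3] Q2=[]
t=7-8: P2@Q0 runs 1, rem=9, I/O yield, promote→Q0. Q0=[P2] Q1=[P1,P3] Q2=[]
t=8-9: P2@Q0 runs 1, rem=8, I/O yield, promote→Q0. Q0=[P2] Q1=[P1,P3] Q2=[]
t=9-10: P2@Q0 runs 1, rem=7, I/O yield, promote→Q0. Q0=[P2] Q1=[P1,P3] Q2=[]
t=10-11: P2@Q0 runs 1, rem=6, I/O yield, promote→Q0. Q0=[P2] Q1=[P1,P3] Q2=[]
t=11-12: P2@Q0 runs 1, rem=5, I/O yield, promote→Q0. Q0=[P2] Q1=[P1,P3] Q2=[]
t=12-13: P2@Q0 runs 1, rem=4, I/O yield, promote→Q0. Q0=[P2] Q1=[P1,P3] Q2=[]
t=13-14: P2@Q0 runs 1, rem=3, I/O yield, promote→Q0. Q0=[P2] Q1=[P1,P3] Q2=[]
t=14-15: P2@Q0 runs 1, rem=2, I/O yield, promote→Q0. Q0=[P2] Q1=[P1,P3] Q2=[]
t=15-16: P2@Q0 runs 1, rem=1, I/O yield, promote→Q0. Q0=[P2] Q1=[P1,P3] Q2=[]
t=16-17: P2@Q0 runs 1, rem=0, completes. Q0=[] Q1=[P1,P3] Q2=[]
t=17-22: P1@Q1 runs 5, rem=4, quantum used, demote→Q2. Q0=[] Q1=[P3] Q2=[P1]
t=22-27: P3@Q1 runs 5, rem=3, quantum used, demote→Q2. Q0=[] Q1=[] Q2=[P1,P3]
t=27-31: P1@Q2 runs 4, rem=0, completes. Q0=[] Q1=[] Q2=[P3]
t=31-34: P3@Q2 runs 3, rem=0, completes. Q0=[] Q1=[] Q2=[]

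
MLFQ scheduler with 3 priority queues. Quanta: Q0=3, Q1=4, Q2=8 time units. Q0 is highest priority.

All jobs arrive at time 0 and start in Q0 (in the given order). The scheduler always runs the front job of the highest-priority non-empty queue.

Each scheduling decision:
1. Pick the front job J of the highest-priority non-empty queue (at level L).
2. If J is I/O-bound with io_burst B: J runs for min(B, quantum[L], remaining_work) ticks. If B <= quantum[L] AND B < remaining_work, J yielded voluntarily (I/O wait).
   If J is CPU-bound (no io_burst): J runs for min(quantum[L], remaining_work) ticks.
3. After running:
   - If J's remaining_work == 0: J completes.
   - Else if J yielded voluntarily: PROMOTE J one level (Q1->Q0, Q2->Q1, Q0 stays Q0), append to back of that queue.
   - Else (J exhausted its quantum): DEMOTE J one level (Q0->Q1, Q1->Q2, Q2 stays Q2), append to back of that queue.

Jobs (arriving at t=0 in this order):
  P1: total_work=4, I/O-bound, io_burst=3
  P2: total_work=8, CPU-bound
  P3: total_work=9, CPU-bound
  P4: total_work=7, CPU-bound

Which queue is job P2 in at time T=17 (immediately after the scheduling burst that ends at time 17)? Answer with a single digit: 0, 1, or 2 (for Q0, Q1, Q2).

Answer: 2

Derivation:
t=0-3: P1@Q0 runs 3, rem=1, I/O yield, promote→Q0. Q0=[P2,P3,P4,P1] Q1=[] Q2=[]
t=3-6: P2@Q0 runs 3, rem=5, quantum used, demote→Q1. Q0=[P3,P4,P1] Q1=[P2] Q2=[]
t=6-9: P3@Q0 runs 3, rem=6, quantum used, demote→Q1. Q0=[P4,P1] Q1=[P2,P3] Q2=[]
t=9-12: P4@Q0 runs 3, rem=4, quantum used, demote→Q1. Q0=[P1] Q1=[P2,P3,P4] Q2=[]
t=12-13: P1@Q0 runs 1, rem=0, completes. Q0=[] Q1=[P2,P3,P4] Q2=[]
t=13-17: P2@Q1 runs 4, rem=1, quantum used, demote→Q2. Q0=[] Q1=[P3,P4] Q2=[P2]
t=17-21: P3@Q1 runs 4, rem=2, quantum used, demote→Q2. Q0=[] Q1=[P4] Q2=[P2,P3]
t=21-25: P4@Q1 runs 4, rem=0, completes. Q0=[] Q1=[] Q2=[P2,P3]
t=25-26: P2@Q2 runs 1, rem=0, completes. Q0=[] Q1=[] Q2=[P3]
t=26-28: P3@Q2 runs 2, rem=0, completes. Q0=[] Q1=[] Q2=[]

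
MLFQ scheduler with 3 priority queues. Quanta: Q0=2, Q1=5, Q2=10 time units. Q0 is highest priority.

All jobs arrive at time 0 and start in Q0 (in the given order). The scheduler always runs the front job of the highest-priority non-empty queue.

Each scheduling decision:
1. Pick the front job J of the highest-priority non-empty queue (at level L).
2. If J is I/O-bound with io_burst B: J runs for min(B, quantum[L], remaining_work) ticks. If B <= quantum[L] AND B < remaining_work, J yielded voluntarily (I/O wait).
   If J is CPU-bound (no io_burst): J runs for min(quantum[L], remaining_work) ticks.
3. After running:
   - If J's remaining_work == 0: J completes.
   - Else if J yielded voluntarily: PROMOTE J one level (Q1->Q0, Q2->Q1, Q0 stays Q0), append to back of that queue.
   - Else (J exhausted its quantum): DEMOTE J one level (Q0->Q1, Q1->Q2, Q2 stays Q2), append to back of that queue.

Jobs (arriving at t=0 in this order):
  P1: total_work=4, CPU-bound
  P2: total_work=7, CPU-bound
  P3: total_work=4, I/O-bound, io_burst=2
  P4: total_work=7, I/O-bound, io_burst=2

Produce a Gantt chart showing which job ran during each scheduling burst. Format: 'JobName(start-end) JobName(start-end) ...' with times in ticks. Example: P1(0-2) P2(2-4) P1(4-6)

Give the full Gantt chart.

Answer: P1(0-2) P2(2-4) P3(4-6) P4(6-8) P3(8-10) P4(10-12) P4(12-14) P4(14-15) P1(15-17) P2(17-22)

Derivation:
t=0-2: P1@Q0 runs 2, rem=2, quantum used, demote→Q1. Q0=[P2,P3,P4] Q1=[P1] Q2=[]
t=2-4: P2@Q0 runs 2, rem=5, quantum used, demote→Q1. Q0=[P3,P4] Q1=[P1,P2] Q2=[]
t=4-6: P3@Q0 runs 2, rem=2, I/O yield, promote→Q0. Q0=[P4,P3] Q1=[P1,P2] Q2=[]
t=6-8: P4@Q0 runs 2, rem=5, I/O yield, promote→Q0. Q0=[P3,P4] Q1=[P1,P2] Q2=[]
t=8-10: P3@Q0 runs 2, rem=0, completes. Q0=[P4] Q1=[P1,P2] Q2=[]
t=10-12: P4@Q0 runs 2, rem=3, I/O yield, promote→Q0. Q0=[P4] Q1=[P1,P2] Q2=[]
t=12-14: P4@Q0 runs 2, rem=1, I/O yield, promote→Q0. Q0=[P4] Q1=[P1,P2] Q2=[]
t=14-15: P4@Q0 runs 1, rem=0, completes. Q0=[] Q1=[P1,P2] Q2=[]
t=15-17: P1@Q1 runs 2, rem=0, completes. Q0=[] Q1=[P2] Q2=[]
t=17-22: P2@Q1 runs 5, rem=0, completes. Q0=[] Q1=[] Q2=[]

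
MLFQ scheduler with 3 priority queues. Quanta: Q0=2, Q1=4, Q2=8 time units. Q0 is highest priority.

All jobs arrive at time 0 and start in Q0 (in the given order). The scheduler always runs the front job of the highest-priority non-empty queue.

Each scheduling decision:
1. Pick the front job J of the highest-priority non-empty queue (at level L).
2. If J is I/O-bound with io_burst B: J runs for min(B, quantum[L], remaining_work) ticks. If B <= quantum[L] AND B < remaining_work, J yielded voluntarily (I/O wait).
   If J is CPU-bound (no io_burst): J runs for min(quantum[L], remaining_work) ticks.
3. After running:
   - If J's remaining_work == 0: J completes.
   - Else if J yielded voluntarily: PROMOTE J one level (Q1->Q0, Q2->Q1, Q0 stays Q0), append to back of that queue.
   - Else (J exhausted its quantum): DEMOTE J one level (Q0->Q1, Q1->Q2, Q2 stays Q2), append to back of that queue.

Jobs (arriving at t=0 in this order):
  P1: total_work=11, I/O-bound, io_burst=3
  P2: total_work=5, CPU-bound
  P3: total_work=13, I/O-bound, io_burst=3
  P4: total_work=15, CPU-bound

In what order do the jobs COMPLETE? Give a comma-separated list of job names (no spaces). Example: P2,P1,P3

Answer: P2,P1,P3,P4

Derivation:
t=0-2: P1@Q0 runs 2, rem=9, quantum used, demote→Q1. Q0=[P2,P3,P4] Q1=[P1] Q2=[]
t=2-4: P2@Q0 runs 2, rem=3, quantum used, demote→Q1. Q0=[P3,P4] Q1=[P1,P2] Q2=[]
t=4-6: P3@Q0 runs 2, rem=11, quantum used, demote→Q1. Q0=[P4] Q1=[P1,P2,P3] Q2=[]
t=6-8: P4@Q0 runs 2, rem=13, quantum used, demote→Q1. Q0=[] Q1=[P1,P2,P3,P4] Q2=[]
t=8-11: P1@Q1 runs 3, rem=6, I/O yield, promote→Q0. Q0=[P1] Q1=[P2,P3,P4] Q2=[]
t=11-13: P1@Q0 runs 2, rem=4, quantum used, demote→Q1. Q0=[] Q1=[P2,P3,P4,P1] Q2=[]
t=13-16: P2@Q1 runs 3, rem=0, completes. Q0=[] Q1=[P3,P4,P1] Q2=[]
t=16-19: P3@Q1 runs 3, rem=8, I/O yield, promote→Q0. Q0=[P3] Q1=[P4,P1] Q2=[]
t=19-21: P3@Q0 runs 2, rem=6, quantum used, demote→Q1. Q0=[] Q1=[P4,P1,P3] Q2=[]
t=21-25: P4@Q1 runs 4, rem=9, quantum used, demote→Q2. Q0=[] Q1=[P1,P3] Q2=[P4]
t=25-28: P1@Q1 runs 3, rem=1, I/O yield, promote→Q0. Q0=[P1] Q1=[P3] Q2=[P4]
t=28-29: P1@Q0 runs 1, rem=0, completes. Q0=[] Q1=[P3] Q2=[P4]
t=29-32: P3@Q1 runs 3, rem=3, I/O yield, promote→Q0. Q0=[P3] Q1=[] Q2=[P4]
t=32-34: P3@Q0 runs 2, rem=1, quantum used, demote→Q1. Q0=[] Q1=[P3] Q2=[P4]
t=34-35: P3@Q1 runs 1, rem=0, completes. Q0=[] Q1=[] Q2=[P4]
t=35-43: P4@Q2 runs 8, rem=1, quantum used, demote→Q2. Q0=[] Q1=[] Q2=[P4]
t=43-44: P4@Q2 runs 1, rem=0, completes. Q0=[] Q1=[] Q2=[]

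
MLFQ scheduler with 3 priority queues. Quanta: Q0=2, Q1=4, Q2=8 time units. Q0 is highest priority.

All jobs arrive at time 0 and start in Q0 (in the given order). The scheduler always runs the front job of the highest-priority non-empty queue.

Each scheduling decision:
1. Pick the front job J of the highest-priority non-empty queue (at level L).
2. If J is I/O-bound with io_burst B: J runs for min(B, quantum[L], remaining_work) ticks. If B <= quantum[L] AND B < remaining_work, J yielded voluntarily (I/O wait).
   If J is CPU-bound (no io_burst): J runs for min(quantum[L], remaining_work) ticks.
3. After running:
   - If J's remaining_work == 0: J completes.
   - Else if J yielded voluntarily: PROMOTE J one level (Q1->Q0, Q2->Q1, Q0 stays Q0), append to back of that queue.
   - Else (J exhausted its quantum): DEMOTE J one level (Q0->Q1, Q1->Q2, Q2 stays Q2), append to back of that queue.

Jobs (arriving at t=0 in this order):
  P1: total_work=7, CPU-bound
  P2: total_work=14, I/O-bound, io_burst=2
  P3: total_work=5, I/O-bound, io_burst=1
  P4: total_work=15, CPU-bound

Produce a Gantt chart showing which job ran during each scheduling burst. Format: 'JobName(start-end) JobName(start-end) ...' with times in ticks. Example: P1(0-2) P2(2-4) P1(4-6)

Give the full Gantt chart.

t=0-2: P1@Q0 runs 2, rem=5, quantum used, demote→Q1. Q0=[P2,P3,P4] Q1=[P1] Q2=[]
t=2-4: P2@Q0 runs 2, rem=12, I/O yield, promote→Q0. Q0=[P3,P4,P2] Q1=[P1] Q2=[]
t=4-5: P3@Q0 runs 1, rem=4, I/O yield, promote→Q0. Q0=[P4,P2,P3] Q1=[P1] Q2=[]
t=5-7: P4@Q0 runs 2, rem=13, quantum used, demote→Q1. Q0=[P2,P3] Q1=[P1,P4] Q2=[]
t=7-9: P2@Q0 runs 2, rem=10, I/O yield, promote→Q0. Q0=[P3,P2] Q1=[P1,P4] Q2=[]
t=9-10: P3@Q0 runs 1, rem=3, I/O yield, promote→Q0. Q0=[P2,P3] Q1=[P1,P4] Q2=[]
t=10-12: P2@Q0 runs 2, rem=8, I/O yield, promote→Q0. Q0=[P3,P2] Q1=[P1,P4] Q2=[]
t=12-13: P3@Q0 runs 1, rem=2, I/O yield, promote→Q0. Q0=[P2,P3] Q1=[P1,P4] Q2=[]
t=13-15: P2@Q0 runs 2, rem=6, I/O yield, promote→Q0. Q0=[P3,P2] Q1=[P1,P4] Q2=[]
t=15-16: P3@Q0 runs 1, rem=1, I/O yield, promote→Q0. Q0=[P2,P3] Q1=[P1,P4] Q2=[]
t=16-18: P2@Q0 runs 2, rem=4, I/O yield, promote→Q0. Q0=[P3,P2] Q1=[P1,P4] Q2=[]
t=18-19: P3@Q0 runs 1, rem=0, completes. Q0=[P2] Q1=[P1,P4] Q2=[]
t=19-21: P2@Q0 runs 2, rem=2, I/O yield, promote→Q0. Q0=[P2] Q1=[P1,P4] Q2=[]
t=21-23: P2@Q0 runs 2, rem=0, completes. Q0=[] Q1=[P1,P4] Q2=[]
t=23-27: P1@Q1 runs 4, rem=1, quantum used, demote→Q2. Q0=[] Q1=[P4] Q2=[P1]
t=27-31: P4@Q1 runs 4, rem=9, quantum used, demote→Q2. Q0=[] Q1=[] Q2=[P1,P4]
t=31-32: P1@Q2 runs 1, rem=0, completes. Q0=[] Q1=[] Q2=[P4]
t=32-40: P4@Q2 runs 8, rem=1, quantum used, demote→Q2. Q0=[] Q1=[] Q2=[P4]
t=40-41: P4@Q2 runs 1, rem=0, completes. Q0=[] Q1=[] Q2=[]

Answer: P1(0-2) P2(2-4) P3(4-5) P4(5-7) P2(7-9) P3(9-10) P2(10-12) P3(12-13) P2(13-15) P3(15-16) P2(16-18) P3(18-19) P2(19-21) P2(21-23) P1(23-27) P4(27-31) P1(31-32) P4(32-40) P4(40-41)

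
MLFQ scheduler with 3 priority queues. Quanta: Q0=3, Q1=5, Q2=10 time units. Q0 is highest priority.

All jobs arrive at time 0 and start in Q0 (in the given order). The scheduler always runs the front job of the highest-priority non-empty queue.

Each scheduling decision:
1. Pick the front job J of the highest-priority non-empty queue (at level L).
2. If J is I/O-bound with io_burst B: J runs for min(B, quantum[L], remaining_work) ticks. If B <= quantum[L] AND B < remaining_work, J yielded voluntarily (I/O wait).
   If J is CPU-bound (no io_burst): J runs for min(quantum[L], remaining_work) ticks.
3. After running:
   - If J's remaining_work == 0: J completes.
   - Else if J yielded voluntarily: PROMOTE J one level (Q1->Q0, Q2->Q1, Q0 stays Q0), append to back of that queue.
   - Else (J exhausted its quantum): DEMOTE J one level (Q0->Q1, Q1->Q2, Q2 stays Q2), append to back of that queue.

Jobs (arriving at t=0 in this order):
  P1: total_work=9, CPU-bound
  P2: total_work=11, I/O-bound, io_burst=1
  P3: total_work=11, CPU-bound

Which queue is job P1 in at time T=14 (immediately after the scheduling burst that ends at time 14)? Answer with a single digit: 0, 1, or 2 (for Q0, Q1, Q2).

Answer: 1

Derivation:
t=0-3: P1@Q0 runs 3, rem=6, quantum used, demote→Q1. Q0=[P2,P3] Q1=[P1] Q2=[]
t=3-4: P2@Q0 runs 1, rem=10, I/O yield, promote→Q0. Q0=[P3,P2] Q1=[P1] Q2=[]
t=4-7: P3@Q0 runs 3, rem=8, quantum used, demote→Q1. Q0=[P2] Q1=[P1,P3] Q2=[]
t=7-8: P2@Q0 runs 1, rem=9, I/O yield, promote→Q0. Q0=[P2] Q1=[P1,P3] Q2=[]
t=8-9: P2@Q0 runs 1, rem=8, I/O yield, promote→Q0. Q0=[P2] Q1=[P1,P3] Q2=[]
t=9-10: P2@Q0 runs 1, rem=7, I/O yield, promote→Q0. Q0=[P2] Q1=[P1,P3] Q2=[]
t=10-11: P2@Q0 runs 1, rem=6, I/O yield, promote→Q0. Q0=[P2] Q1=[P1,P3] Q2=[]
t=11-12: P2@Q0 runs 1, rem=5, I/O yield, promote→Q0. Q0=[P2] Q1=[P1,P3] Q2=[]
t=12-13: P2@Q0 runs 1, rem=4, I/O yield, promote→Q0. Q0=[P2] Q1=[P1,P3] Q2=[]
t=13-14: P2@Q0 runs 1, rem=3, I/O yield, promote→Q0. Q0=[P2] Q1=[P1,P3] Q2=[]
t=14-15: P2@Q0 runs 1, rem=2, I/O yield, promote→Q0. Q0=[P2] Q1=[P1,P3] Q2=[]
t=15-16: P2@Q0 runs 1, rem=1, I/O yield, promote→Q0. Q0=[P2] Q1=[P1,P3] Q2=[]
t=16-17: P2@Q0 runs 1, rem=0, completes. Q0=[] Q1=[P1,P3] Q2=[]
t=17-22: P1@Q1 runs 5, rem=1, quantum used, demote→Q2. Q0=[] Q1=[P3] Q2=[P1]
t=22-27: P3@Q1 runs 5, rem=3, quantum used, demote→Q2. Q0=[] Q1=[] Q2=[P1,P3]
t=27-28: P1@Q2 runs 1, rem=0, completes. Q0=[] Q1=[] Q2=[P3]
t=28-31: P3@Q2 runs 3, rem=0, completes. Q0=[] Q1=[] Q2=[]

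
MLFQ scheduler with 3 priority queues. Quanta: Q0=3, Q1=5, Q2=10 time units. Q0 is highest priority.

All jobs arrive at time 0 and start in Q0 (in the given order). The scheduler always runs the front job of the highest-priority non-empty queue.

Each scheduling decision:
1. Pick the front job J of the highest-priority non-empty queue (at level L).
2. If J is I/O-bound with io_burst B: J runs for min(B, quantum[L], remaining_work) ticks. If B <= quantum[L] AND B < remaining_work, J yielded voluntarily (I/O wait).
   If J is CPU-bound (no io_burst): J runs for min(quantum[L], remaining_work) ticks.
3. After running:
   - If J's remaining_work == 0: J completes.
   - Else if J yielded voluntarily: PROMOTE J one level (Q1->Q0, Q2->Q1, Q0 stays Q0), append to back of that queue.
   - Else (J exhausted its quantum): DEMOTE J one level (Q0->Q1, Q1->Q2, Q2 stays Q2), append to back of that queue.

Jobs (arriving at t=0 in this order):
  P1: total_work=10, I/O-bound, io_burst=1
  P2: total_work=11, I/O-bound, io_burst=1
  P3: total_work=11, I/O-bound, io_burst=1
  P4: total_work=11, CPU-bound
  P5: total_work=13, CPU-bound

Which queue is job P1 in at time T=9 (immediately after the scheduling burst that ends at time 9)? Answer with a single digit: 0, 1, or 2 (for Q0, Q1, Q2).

t=0-1: P1@Q0 runs 1, rem=9, I/O yield, promote→Q0. Q0=[P2,P3,P4,P5,P1] Q1=[] Q2=[]
t=1-2: P2@Q0 runs 1, rem=10, I/O yield, promote→Q0. Q0=[P3,P4,P5,P1,P2] Q1=[] Q2=[]
t=2-3: P3@Q0 runs 1, rem=10, I/O yield, promote→Q0. Q0=[P4,P5,P1,P2,P3] Q1=[] Q2=[]
t=3-6: P4@Q0 runs 3, rem=8, quantum used, demote→Q1. Q0=[P5,P1,P2,P3] Q1=[P4] Q2=[]
t=6-9: P5@Q0 runs 3, rem=10, quantum used, demote→Q1. Q0=[P1,P2,P3] Q1=[P4,P5] Q2=[]
t=9-10: P1@Q0 runs 1, rem=8, I/O yield, promote→Q0. Q0=[P2,P3,P1] Q1=[P4,P5] Q2=[]
t=10-11: P2@Q0 runs 1, rem=9, I/O yield, promote→Q0. Q0=[P3,P1,P2] Q1=[P4,P5] Q2=[]
t=11-12: P3@Q0 runs 1, rem=9, I/O yield, promote→Q0. Q0=[P1,P2,P3] Q1=[P4,P5] Q2=[]
t=12-13: P1@Q0 runs 1, rem=7, I/O yield, promote→Q0. Q0=[P2,P3,P1] Q1=[P4,P5] Q2=[]
t=13-14: P2@Q0 runs 1, rem=8, I/O yield, promote→Q0. Q0=[P3,P1,P2] Q1=[P4,P5] Q2=[]
t=14-15: P3@Q0 runs 1, rem=8, I/O yield, promote→Q0. Q0=[P1,P2,P3] Q1=[P4,P5] Q2=[]
t=15-16: P1@Q0 runs 1, rem=6, I/O yield, promote→Q0. Q0=[P2,P3,P1] Q1=[P4,P5] Q2=[]
t=16-17: P2@Q0 runs 1, rem=7, I/O yield, promote→Q0. Q0=[P3,P1,P2] Q1=[P4,P5] Q2=[]
t=17-18: P3@Q0 runs 1, rem=7, I/O yield, promote→Q0. Q0=[P1,P2,P3] Q1=[P4,P5] Q2=[]
t=18-19: P1@Q0 runs 1, rem=5, I/O yield, promote→Q0. Q0=[P2,P3,P1] Q1=[P4,P5] Q2=[]
t=19-20: P2@Q0 runs 1, rem=6, I/O yield, promote→Q0. Q0=[P3,P1,P2] Q1=[P4,P5] Q2=[]
t=20-21: P3@Q0 runs 1, rem=6, I/O yield, promote→Q0. Q0=[P1,P2,P3] Q1=[P4,P5] Q2=[]
t=21-22: P1@Q0 runs 1, rem=4, I/O yield, promote→Q0. Q0=[P2,P3,P1] Q1=[P4,P5] Q2=[]
t=22-23: P2@Q0 runs 1, rem=5, I/O yield, promote→Q0. Q0=[P3,P1,P2] Q1=[P4,P5] Q2=[]
t=23-24: P3@Q0 runs 1, rem=5, I/O yield, promote→Q0. Q0=[P1,P2,P3] Q1=[P4,P5] Q2=[]
t=24-25: P1@Q0 runs 1, rem=3, I/O yield, promote→Q0. Q0=[P2,P3,P1] Q1=[P4,P5] Q2=[]
t=25-26: P2@Q0 runs 1, rem=4, I/O yield, promote→Q0. Q0=[P3,P1,P2] Q1=[P4,P5] Q2=[]
t=26-27: P3@Q0 runs 1, rem=4, I/O yield, promote→Q0. Q0=[P1,P2,P3] Q1=[P4,P5] Q2=[]
t=27-28: P1@Q0 runs 1, rem=2, I/O yield, promote→Q0. Q0=[P2,P3,P1] Q1=[P4,P5] Q2=[]
t=28-29: P2@Q0 runs 1, rem=3, I/O yield, promote→Q0. Q0=[P3,P1,P2] Q1=[P4,P5] Q2=[]
t=29-30: P3@Q0 runs 1, rem=3, I/O yield, promote→Q0. Q0=[P1,P2,P3] Q1=[P4,P5] Q2=[]
t=30-31: P1@Q0 runs 1, rem=1, I/O yield, promote→Q0. Q0=[P2,P3,P1] Q1=[P4,P5] Q2=[]
t=31-32: P2@Q0 runs 1, rem=2, I/O yield, promote→Q0. Q0=[P3,P1,P2] Q1=[P4,P5] Q2=[]
t=32-33: P3@Q0 runs 1, rem=2, I/O yield, promote→Q0. Q0=[P1,P2,P3] Q1=[P4,P5] Q2=[]
t=33-34: P1@Q0 runs 1, rem=0, completes. Q0=[P2,P3] Q1=[P4,P5] Q2=[]
t=34-35: P2@Q0 runs 1, rem=1, I/O yield, promote→Q0. Q0=[P3,P2] Q1=[P4,P5] Q2=[]
t=35-36: P3@Q0 runs 1, rem=1, I/O yield, promote→Q0. Q0=[P2,P3] Q1=[P4,P5] Q2=[]
t=36-37: P2@Q0 runs 1, rem=0, completes. Q0=[P3] Q1=[P4,P5] Q2=[]
t=37-38: P3@Q0 runs 1, rem=0, completes. Q0=[] Q1=[P4,P5] Q2=[]
t=38-43: P4@Q1 runs 5, rem=3, quantum used, demote→Q2. Q0=[] Q1=[P5] Q2=[P4]
t=43-48: P5@Q1 runs 5, rem=5, quantum used, demote→Q2. Q0=[] Q1=[] Q2=[P4,P5]
t=48-51: P4@Q2 runs 3, rem=0, completes. Q0=[] Q1=[] Q2=[P5]
t=51-56: P5@Q2 runs 5, rem=0, completes. Q0=[] Q1=[] Q2=[]

Answer: 0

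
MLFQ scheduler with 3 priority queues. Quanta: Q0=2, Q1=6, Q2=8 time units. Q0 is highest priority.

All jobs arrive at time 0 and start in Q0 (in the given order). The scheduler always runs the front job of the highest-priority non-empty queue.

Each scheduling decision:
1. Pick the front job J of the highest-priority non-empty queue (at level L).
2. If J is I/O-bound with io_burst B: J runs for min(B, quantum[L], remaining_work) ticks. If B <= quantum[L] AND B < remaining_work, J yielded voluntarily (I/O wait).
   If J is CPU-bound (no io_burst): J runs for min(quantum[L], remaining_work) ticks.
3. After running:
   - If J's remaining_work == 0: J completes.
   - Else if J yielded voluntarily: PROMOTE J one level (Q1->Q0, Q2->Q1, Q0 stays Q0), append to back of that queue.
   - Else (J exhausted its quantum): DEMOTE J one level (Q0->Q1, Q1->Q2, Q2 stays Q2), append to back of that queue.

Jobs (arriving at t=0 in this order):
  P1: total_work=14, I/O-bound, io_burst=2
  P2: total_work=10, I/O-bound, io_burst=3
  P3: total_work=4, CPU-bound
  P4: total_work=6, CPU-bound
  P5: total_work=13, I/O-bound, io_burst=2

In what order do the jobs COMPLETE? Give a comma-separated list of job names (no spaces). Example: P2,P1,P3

Answer: P1,P5,P3,P4,P2

Derivation:
t=0-2: P1@Q0 runs 2, rem=12, I/O yield, promote→Q0. Q0=[P2,P3,P4,P5,P1] Q1=[] Q2=[]
t=2-4: P2@Q0 runs 2, rem=8, quantum used, demote→Q1. Q0=[P3,P4,P5,P1] Q1=[P2] Q2=[]
t=4-6: P3@Q0 runs 2, rem=2, quantum used, demote→Q1. Q0=[P4,P5,P1] Q1=[P2,P3] Q2=[]
t=6-8: P4@Q0 runs 2, rem=4, quantum used, demote→Q1. Q0=[P5,P1] Q1=[P2,P3,P4] Q2=[]
t=8-10: P5@Q0 runs 2, rem=11, I/O yield, promote→Q0. Q0=[P1,P5] Q1=[P2,P3,P4] Q2=[]
t=10-12: P1@Q0 runs 2, rem=10, I/O yield, promote→Q0. Q0=[P5,P1] Q1=[P2,P3,P4] Q2=[]
t=12-14: P5@Q0 runs 2, rem=9, I/O yield, promote→Q0. Q0=[P1,P5] Q1=[P2,P3,P4] Q2=[]
t=14-16: P1@Q0 runs 2, rem=8, I/O yield, promote→Q0. Q0=[P5,P1] Q1=[P2,P3,P4] Q2=[]
t=16-18: P5@Q0 runs 2, rem=7, I/O yield, promote→Q0. Q0=[P1,P5] Q1=[P2,P3,P4] Q2=[]
t=18-20: P1@Q0 runs 2, rem=6, I/O yield, promote→Q0. Q0=[P5,P1] Q1=[P2,P3,P4] Q2=[]
t=20-22: P5@Q0 runs 2, rem=5, I/O yield, promote→Q0. Q0=[P1,P5] Q1=[P2,P3,P4] Q2=[]
t=22-24: P1@Q0 runs 2, rem=4, I/O yield, promote→Q0. Q0=[P5,P1] Q1=[P2,P3,P4] Q2=[]
t=24-26: P5@Q0 runs 2, rem=3, I/O yield, promote→Q0. Q0=[P1,P5] Q1=[P2,P3,P4] Q2=[]
t=26-28: P1@Q0 runs 2, rem=2, I/O yield, promote→Q0. Q0=[P5,P1] Q1=[P2,P3,P4] Q2=[]
t=28-30: P5@Q0 runs 2, rem=1, I/O yield, promote→Q0. Q0=[P1,P5] Q1=[P2,P3,P4] Q2=[]
t=30-32: P1@Q0 runs 2, rem=0, completes. Q0=[P5] Q1=[P2,P3,P4] Q2=[]
t=32-33: P5@Q0 runs 1, rem=0, completes. Q0=[] Q1=[P2,P3,P4] Q2=[]
t=33-36: P2@Q1 runs 3, rem=5, I/O yield, promote→Q0. Q0=[P2] Q1=[P3,P4] Q2=[]
t=36-38: P2@Q0 runs 2, rem=3, quantum used, demote→Q1. Q0=[] Q1=[P3,P4,P2] Q2=[]
t=38-40: P3@Q1 runs 2, rem=0, completes. Q0=[] Q1=[P4,P2] Q2=[]
t=40-44: P4@Q1 runs 4, rem=0, completes. Q0=[] Q1=[P2] Q2=[]
t=44-47: P2@Q1 runs 3, rem=0, completes. Q0=[] Q1=[] Q2=[]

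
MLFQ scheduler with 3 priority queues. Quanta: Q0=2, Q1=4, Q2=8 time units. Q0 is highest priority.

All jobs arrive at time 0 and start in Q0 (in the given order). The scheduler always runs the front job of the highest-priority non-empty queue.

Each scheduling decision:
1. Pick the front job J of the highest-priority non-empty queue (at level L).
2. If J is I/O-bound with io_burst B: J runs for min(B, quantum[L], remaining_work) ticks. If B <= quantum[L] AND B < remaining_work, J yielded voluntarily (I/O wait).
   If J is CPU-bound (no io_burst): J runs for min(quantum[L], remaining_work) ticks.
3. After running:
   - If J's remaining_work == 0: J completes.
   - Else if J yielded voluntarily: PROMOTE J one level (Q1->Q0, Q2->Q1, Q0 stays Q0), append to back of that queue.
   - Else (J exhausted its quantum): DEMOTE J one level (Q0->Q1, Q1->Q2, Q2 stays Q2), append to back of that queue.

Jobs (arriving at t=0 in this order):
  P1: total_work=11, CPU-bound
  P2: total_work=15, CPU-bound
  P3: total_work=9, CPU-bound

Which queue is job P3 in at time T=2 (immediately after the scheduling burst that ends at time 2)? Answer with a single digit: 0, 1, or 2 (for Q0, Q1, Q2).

t=0-2: P1@Q0 runs 2, rem=9, quantum used, demote→Q1. Q0=[P2,P3] Q1=[P1] Q2=[]
t=2-4: P2@Q0 runs 2, rem=13, quantum used, demote→Q1. Q0=[P3] Q1=[P1,P2] Q2=[]
t=4-6: P3@Q0 runs 2, rem=7, quantum used, demote→Q1. Q0=[] Q1=[P1,P2,P3] Q2=[]
t=6-10: P1@Q1 runs 4, rem=5, quantum used, demote→Q2. Q0=[] Q1=[P2,P3] Q2=[P1]
t=10-14: P2@Q1 runs 4, rem=9, quantum used, demote→Q2. Q0=[] Q1=[P3] Q2=[P1,P2]
t=14-18: P3@Q1 runs 4, rem=3, quantum used, demote→Q2. Q0=[] Q1=[] Q2=[P1,P2,P3]
t=18-23: P1@Q2 runs 5, rem=0, completes. Q0=[] Q1=[] Q2=[P2,P3]
t=23-31: P2@Q2 runs 8, rem=1, quantum used, demote→Q2. Q0=[] Q1=[] Q2=[P3,P2]
t=31-34: P3@Q2 runs 3, rem=0, completes. Q0=[] Q1=[] Q2=[P2]
t=34-35: P2@Q2 runs 1, rem=0, completes. Q0=[] Q1=[] Q2=[]

Answer: 0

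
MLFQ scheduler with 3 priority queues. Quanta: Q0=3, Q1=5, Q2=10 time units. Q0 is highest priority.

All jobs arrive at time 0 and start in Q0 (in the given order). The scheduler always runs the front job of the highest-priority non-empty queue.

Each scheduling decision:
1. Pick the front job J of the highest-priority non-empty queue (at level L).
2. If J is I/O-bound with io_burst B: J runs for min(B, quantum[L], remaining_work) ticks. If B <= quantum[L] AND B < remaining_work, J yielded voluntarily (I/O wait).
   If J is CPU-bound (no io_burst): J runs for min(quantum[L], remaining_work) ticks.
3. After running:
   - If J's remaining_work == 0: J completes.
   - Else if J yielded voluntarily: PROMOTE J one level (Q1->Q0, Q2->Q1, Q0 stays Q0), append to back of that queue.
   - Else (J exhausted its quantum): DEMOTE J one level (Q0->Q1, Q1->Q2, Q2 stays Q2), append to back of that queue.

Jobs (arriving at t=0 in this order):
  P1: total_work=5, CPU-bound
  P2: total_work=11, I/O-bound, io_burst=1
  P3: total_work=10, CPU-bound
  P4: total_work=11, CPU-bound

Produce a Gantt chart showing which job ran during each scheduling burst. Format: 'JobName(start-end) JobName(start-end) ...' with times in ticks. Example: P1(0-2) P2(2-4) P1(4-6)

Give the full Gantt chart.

t=0-3: P1@Q0 runs 3, rem=2, quantum used, demote→Q1. Q0=[P2,P3,P4] Q1=[P1] Q2=[]
t=3-4: P2@Q0 runs 1, rem=10, I/O yield, promote→Q0. Q0=[P3,P4,P2] Q1=[P1] Q2=[]
t=4-7: P3@Q0 runs 3, rem=7, quantum used, demote→Q1. Q0=[P4,P2] Q1=[P1,P3] Q2=[]
t=7-10: P4@Q0 runs 3, rem=8, quantum used, demote→Q1. Q0=[P2] Q1=[P1,P3,P4] Q2=[]
t=10-11: P2@Q0 runs 1, rem=9, I/O yield, promote→Q0. Q0=[P2] Q1=[P1,P3,P4] Q2=[]
t=11-12: P2@Q0 runs 1, rem=8, I/O yield, promote→Q0. Q0=[P2] Q1=[P1,P3,P4] Q2=[]
t=12-13: P2@Q0 runs 1, rem=7, I/O yield, promote→Q0. Q0=[P2] Q1=[P1,P3,P4] Q2=[]
t=13-14: P2@Q0 runs 1, rem=6, I/O yield, promote→Q0. Q0=[P2] Q1=[P1,P3,P4] Q2=[]
t=14-15: P2@Q0 runs 1, rem=5, I/O yield, promote→Q0. Q0=[P2] Q1=[P1,P3,P4] Q2=[]
t=15-16: P2@Q0 runs 1, rem=4, I/O yield, promote→Q0. Q0=[P2] Q1=[P1,P3,P4] Q2=[]
t=16-17: P2@Q0 runs 1, rem=3, I/O yield, promote→Q0. Q0=[P2] Q1=[P1,P3,P4] Q2=[]
t=17-18: P2@Q0 runs 1, rem=2, I/O yield, promote→Q0. Q0=[P2] Q1=[P1,P3,P4] Q2=[]
t=18-19: P2@Q0 runs 1, rem=1, I/O yield, promote→Q0. Q0=[P2] Q1=[P1,P3,P4] Q2=[]
t=19-20: P2@Q0 runs 1, rem=0, completes. Q0=[] Q1=[P1,P3,P4] Q2=[]
t=20-22: P1@Q1 runs 2, rem=0, completes. Q0=[] Q1=[P3,P4] Q2=[]
t=22-27: P3@Q1 runs 5, rem=2, quantum used, demote→Q2. Q0=[] Q1=[P4] Q2=[P3]
t=27-32: P4@Q1 runs 5, rem=3, quantum used, demote→Q2. Q0=[] Q1=[] Q2=[P3,P4]
t=32-34: P3@Q2 runs 2, rem=0, completes. Q0=[] Q1=[] Q2=[P4]
t=34-37: P4@Q2 runs 3, rem=0, completes. Q0=[] Q1=[] Q2=[]

Answer: P1(0-3) P2(3-4) P3(4-7) P4(7-10) P2(10-11) P2(11-12) P2(12-13) P2(13-14) P2(14-15) P2(15-16) P2(16-17) P2(17-18) P2(18-19) P2(19-20) P1(20-22) P3(22-27) P4(27-32) P3(32-34) P4(34-37)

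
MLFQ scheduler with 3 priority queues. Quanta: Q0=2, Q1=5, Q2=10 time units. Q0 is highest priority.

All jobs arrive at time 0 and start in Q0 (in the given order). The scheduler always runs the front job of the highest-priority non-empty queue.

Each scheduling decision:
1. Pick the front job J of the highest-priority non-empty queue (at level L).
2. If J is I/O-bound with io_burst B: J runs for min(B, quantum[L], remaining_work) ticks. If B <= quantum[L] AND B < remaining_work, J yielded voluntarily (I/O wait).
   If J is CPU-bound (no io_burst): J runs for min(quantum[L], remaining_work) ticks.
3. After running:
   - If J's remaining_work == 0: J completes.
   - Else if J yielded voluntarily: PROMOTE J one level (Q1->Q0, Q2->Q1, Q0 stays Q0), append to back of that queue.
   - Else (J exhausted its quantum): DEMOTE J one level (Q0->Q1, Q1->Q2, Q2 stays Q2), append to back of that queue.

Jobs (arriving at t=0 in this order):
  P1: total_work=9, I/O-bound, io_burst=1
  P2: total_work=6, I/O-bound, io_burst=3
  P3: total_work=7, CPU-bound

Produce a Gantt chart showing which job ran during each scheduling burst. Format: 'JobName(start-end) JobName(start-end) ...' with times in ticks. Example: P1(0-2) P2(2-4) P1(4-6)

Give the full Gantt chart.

Answer: P1(0-1) P2(1-3) P3(3-5) P1(5-6) P1(6-7) P1(7-8) P1(8-9) P1(9-10) P1(10-11) P1(11-12) P1(12-13) P2(13-16) P2(16-17) P3(17-22)

Derivation:
t=0-1: P1@Q0 runs 1, rem=8, I/O yield, promote→Q0. Q0=[P2,P3,P1] Q1=[] Q2=[]
t=1-3: P2@Q0 runs 2, rem=4, quantum used, demote→Q1. Q0=[P3,P1] Q1=[P2] Q2=[]
t=3-5: P3@Q0 runs 2, rem=5, quantum used, demote→Q1. Q0=[P1] Q1=[P2,P3] Q2=[]
t=5-6: P1@Q0 runs 1, rem=7, I/O yield, promote→Q0. Q0=[P1] Q1=[P2,P3] Q2=[]
t=6-7: P1@Q0 runs 1, rem=6, I/O yield, promote→Q0. Q0=[P1] Q1=[P2,P3] Q2=[]
t=7-8: P1@Q0 runs 1, rem=5, I/O yield, promote→Q0. Q0=[P1] Q1=[P2,P3] Q2=[]
t=8-9: P1@Q0 runs 1, rem=4, I/O yield, promote→Q0. Q0=[P1] Q1=[P2,P3] Q2=[]
t=9-10: P1@Q0 runs 1, rem=3, I/O yield, promote→Q0. Q0=[P1] Q1=[P2,P3] Q2=[]
t=10-11: P1@Q0 runs 1, rem=2, I/O yield, promote→Q0. Q0=[P1] Q1=[P2,P3] Q2=[]
t=11-12: P1@Q0 runs 1, rem=1, I/O yield, promote→Q0. Q0=[P1] Q1=[P2,P3] Q2=[]
t=12-13: P1@Q0 runs 1, rem=0, completes. Q0=[] Q1=[P2,P3] Q2=[]
t=13-16: P2@Q1 runs 3, rem=1, I/O yield, promote→Q0. Q0=[P2] Q1=[P3] Q2=[]
t=16-17: P2@Q0 runs 1, rem=0, completes. Q0=[] Q1=[P3] Q2=[]
t=17-22: P3@Q1 runs 5, rem=0, completes. Q0=[] Q1=[] Q2=[]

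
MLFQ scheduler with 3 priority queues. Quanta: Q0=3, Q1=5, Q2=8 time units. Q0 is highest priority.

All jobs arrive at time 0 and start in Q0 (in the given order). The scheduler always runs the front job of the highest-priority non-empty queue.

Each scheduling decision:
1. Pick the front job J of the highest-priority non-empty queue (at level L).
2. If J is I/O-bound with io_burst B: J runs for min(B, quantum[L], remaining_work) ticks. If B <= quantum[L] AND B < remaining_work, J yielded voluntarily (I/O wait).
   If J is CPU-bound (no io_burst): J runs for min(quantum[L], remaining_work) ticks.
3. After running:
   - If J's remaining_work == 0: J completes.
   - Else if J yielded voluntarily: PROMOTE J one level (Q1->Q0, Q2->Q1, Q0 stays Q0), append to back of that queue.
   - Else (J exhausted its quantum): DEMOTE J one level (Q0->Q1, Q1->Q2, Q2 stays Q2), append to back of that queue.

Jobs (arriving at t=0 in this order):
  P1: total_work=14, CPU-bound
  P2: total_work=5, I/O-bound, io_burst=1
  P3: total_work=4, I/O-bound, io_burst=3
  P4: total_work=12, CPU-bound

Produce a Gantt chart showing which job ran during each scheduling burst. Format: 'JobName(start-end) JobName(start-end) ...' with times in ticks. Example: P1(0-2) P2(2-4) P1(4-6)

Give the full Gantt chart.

t=0-3: P1@Q0 runs 3, rem=11, quantum used, demote→Q1. Q0=[P2,P3,P4] Q1=[P1] Q2=[]
t=3-4: P2@Q0 runs 1, rem=4, I/O yield, promote→Q0. Q0=[P3,P4,P2] Q1=[P1] Q2=[]
t=4-7: P3@Q0 runs 3, rem=1, I/O yield, promote→Q0. Q0=[P4,P2,P3] Q1=[P1] Q2=[]
t=7-10: P4@Q0 runs 3, rem=9, quantum used, demote→Q1. Q0=[P2,P3] Q1=[P1,P4] Q2=[]
t=10-11: P2@Q0 runs 1, rem=3, I/O yield, promote→Q0. Q0=[P3,P2] Q1=[P1,P4] Q2=[]
t=11-12: P3@Q0 runs 1, rem=0, completes. Q0=[P2] Q1=[P1,P4] Q2=[]
t=12-13: P2@Q0 runs 1, rem=2, I/O yield, promote→Q0. Q0=[P2] Q1=[P1,P4] Q2=[]
t=13-14: P2@Q0 runs 1, rem=1, I/O yield, promote→Q0. Q0=[P2] Q1=[P1,P4] Q2=[]
t=14-15: P2@Q0 runs 1, rem=0, completes. Q0=[] Q1=[P1,P4] Q2=[]
t=15-20: P1@Q1 runs 5, rem=6, quantum used, demote→Q2. Q0=[] Q1=[P4] Q2=[P1]
t=20-25: P4@Q1 runs 5, rem=4, quantum used, demote→Q2. Q0=[] Q1=[] Q2=[P1,P4]
t=25-31: P1@Q2 runs 6, rem=0, completes. Q0=[] Q1=[] Q2=[P4]
t=31-35: P4@Q2 runs 4, rem=0, completes. Q0=[] Q1=[] Q2=[]

Answer: P1(0-3) P2(3-4) P3(4-7) P4(7-10) P2(10-11) P3(11-12) P2(12-13) P2(13-14) P2(14-15) P1(15-20) P4(20-25) P1(25-31) P4(31-35)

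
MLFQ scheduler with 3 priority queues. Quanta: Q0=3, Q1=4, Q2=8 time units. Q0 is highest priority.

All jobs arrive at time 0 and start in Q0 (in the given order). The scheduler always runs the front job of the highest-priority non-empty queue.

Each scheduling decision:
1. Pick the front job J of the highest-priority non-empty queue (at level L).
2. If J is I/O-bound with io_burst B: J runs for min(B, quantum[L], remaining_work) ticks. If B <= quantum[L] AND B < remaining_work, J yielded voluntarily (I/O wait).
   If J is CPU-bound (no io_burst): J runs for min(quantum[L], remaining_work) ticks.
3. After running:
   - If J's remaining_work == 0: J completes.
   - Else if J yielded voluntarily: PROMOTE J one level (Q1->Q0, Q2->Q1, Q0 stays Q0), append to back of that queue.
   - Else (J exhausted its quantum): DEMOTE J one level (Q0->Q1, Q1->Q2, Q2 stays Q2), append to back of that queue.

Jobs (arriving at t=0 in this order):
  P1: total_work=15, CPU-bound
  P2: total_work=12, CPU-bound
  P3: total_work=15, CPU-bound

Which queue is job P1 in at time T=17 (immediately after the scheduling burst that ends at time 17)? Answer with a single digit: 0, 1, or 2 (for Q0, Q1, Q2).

Answer: 2

Derivation:
t=0-3: P1@Q0 runs 3, rem=12, quantum used, demote→Q1. Q0=[P2,P3] Q1=[P1] Q2=[]
t=3-6: P2@Q0 runs 3, rem=9, quantum used, demote→Q1. Q0=[P3] Q1=[P1,P2] Q2=[]
t=6-9: P3@Q0 runs 3, rem=12, quantum used, demote→Q1. Q0=[] Q1=[P1,P2,P3] Q2=[]
t=9-13: P1@Q1 runs 4, rem=8, quantum used, demote→Q2. Q0=[] Q1=[P2,P3] Q2=[P1]
t=13-17: P2@Q1 runs 4, rem=5, quantum used, demote→Q2. Q0=[] Q1=[P3] Q2=[P1,P2]
t=17-21: P3@Q1 runs 4, rem=8, quantum used, demote→Q2. Q0=[] Q1=[] Q2=[P1,P2,P3]
t=21-29: P1@Q2 runs 8, rem=0, completes. Q0=[] Q1=[] Q2=[P2,P3]
t=29-34: P2@Q2 runs 5, rem=0, completes. Q0=[] Q1=[] Q2=[P3]
t=34-42: P3@Q2 runs 8, rem=0, completes. Q0=[] Q1=[] Q2=[]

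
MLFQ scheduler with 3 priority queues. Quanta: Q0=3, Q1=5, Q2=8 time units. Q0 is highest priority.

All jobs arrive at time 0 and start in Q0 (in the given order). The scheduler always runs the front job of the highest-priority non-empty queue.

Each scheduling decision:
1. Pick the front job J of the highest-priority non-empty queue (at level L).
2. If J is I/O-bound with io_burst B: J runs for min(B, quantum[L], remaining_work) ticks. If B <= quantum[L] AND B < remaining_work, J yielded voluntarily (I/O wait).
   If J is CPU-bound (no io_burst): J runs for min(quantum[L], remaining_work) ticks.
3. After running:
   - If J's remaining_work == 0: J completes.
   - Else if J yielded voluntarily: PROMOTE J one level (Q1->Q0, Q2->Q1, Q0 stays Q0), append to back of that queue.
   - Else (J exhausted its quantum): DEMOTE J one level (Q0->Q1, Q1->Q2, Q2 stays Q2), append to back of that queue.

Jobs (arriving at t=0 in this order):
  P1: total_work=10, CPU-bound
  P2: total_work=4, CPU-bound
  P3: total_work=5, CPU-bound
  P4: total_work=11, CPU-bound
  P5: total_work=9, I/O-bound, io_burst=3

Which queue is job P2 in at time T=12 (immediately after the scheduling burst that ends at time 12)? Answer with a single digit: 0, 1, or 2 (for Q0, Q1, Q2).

t=0-3: P1@Q0 runs 3, rem=7, quantum used, demote→Q1. Q0=[P2,P3,P4,P5] Q1=[P1] Q2=[]
t=3-6: P2@Q0 runs 3, rem=1, quantum used, demote→Q1. Q0=[P3,P4,P5] Q1=[P1,P2] Q2=[]
t=6-9: P3@Q0 runs 3, rem=2, quantum used, demote→Q1. Q0=[P4,P5] Q1=[P1,P2,P3] Q2=[]
t=9-12: P4@Q0 runs 3, rem=8, quantum used, demote→Q1. Q0=[P5] Q1=[P1,P2,P3,P4] Q2=[]
t=12-15: P5@Q0 runs 3, rem=6, I/O yield, promote→Q0. Q0=[P5] Q1=[P1,P2,P3,P4] Q2=[]
t=15-18: P5@Q0 runs 3, rem=3, I/O yield, promote→Q0. Q0=[P5] Q1=[P1,P2,P3,P4] Q2=[]
t=18-21: P5@Q0 runs 3, rem=0, completes. Q0=[] Q1=[P1,P2,P3,P4] Q2=[]
t=21-26: P1@Q1 runs 5, rem=2, quantum used, demote→Q2. Q0=[] Q1=[P2,P3,P4] Q2=[P1]
t=26-27: P2@Q1 runs 1, rem=0, completes. Q0=[] Q1=[P3,P4] Q2=[P1]
t=27-29: P3@Q1 runs 2, rem=0, completes. Q0=[] Q1=[P4] Q2=[P1]
t=29-34: P4@Q1 runs 5, rem=3, quantum used, demote→Q2. Q0=[] Q1=[] Q2=[P1,P4]
t=34-36: P1@Q2 runs 2, rem=0, completes. Q0=[] Q1=[] Q2=[P4]
t=36-39: P4@Q2 runs 3, rem=0, completes. Q0=[] Q1=[] Q2=[]

Answer: 1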